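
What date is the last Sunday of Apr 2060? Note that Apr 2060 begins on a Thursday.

Apr 2060 begins on a Thursday, so the first Sunday is Apr 4 (3 days later).
Apr 2060 has 30 days. Adding weeks: 4, 11, 18, 25 — the last one ≤ 30 is the 25th.

Apr 25, 2060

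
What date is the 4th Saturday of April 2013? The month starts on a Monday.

April 2013 begins on a Monday, so the first Saturday is April 6 (5 days later).
The 4th Saturday is 3 weeks later: 6 + 21 = 27.

April 27, 2013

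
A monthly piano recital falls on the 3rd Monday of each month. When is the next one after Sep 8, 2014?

Sep 2014 starts on a Monday; its first Monday is the 1st, so the 3rd Monday is the 15th — Sep 15, 2014.
Sep 15, 2014 is after Sep 8, 2014, so that is the next one.

Sep 15, 2014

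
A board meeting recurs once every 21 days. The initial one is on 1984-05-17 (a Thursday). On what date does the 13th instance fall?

1985-01-24

The 13th occurrence is 12 intervals after the first: 12 × 21 = 252 days after 1984-05-17.
May has 31 days — 14 days to the end of May leaves 238.
June has 30 days (208 left).
July has 31 days (177 left).
August has 31 days (146 left).
September has 30 days (116 left).
October has 31 days (85 left).
November has 30 days (55 left).
December has 31 days (24 left).
24 days into January → 1985-01-24.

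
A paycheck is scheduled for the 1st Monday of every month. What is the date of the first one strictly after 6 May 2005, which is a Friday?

6 June 2005

May 2005 starts on a Sunday, so its 1st Monday is 2 May 2005 (1 day in).
That is not after 6 May 2005, so look at June 2005.
June 2005 starts on a Wednesday, so its 1st Monday is 6 June 2005 (5 days in).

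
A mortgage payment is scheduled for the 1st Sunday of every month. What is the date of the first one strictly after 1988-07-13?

July 1988 starts on a Friday, so its 1st Sunday is 1988-07-03 (2 days in).
That is not after 1988-07-13, so look at August 1988.
August 1988 starts on a Monday, so its 1st Sunday is 1988-08-07 (6 days in).

1988-08-07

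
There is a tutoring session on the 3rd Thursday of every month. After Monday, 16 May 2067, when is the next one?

May 2067 starts on a Sunday; its first Thursday is the 5th, so the 3rd Thursday is the 19th — 19 May 2067.
19 May 2067 is after 16 May 2067, so that is the next one.

19 May 2067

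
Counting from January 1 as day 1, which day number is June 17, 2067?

Days in months before June: 31 + 28 + 31 + 30 + 31 = 151.
Plus 17 days into June → day 168.

168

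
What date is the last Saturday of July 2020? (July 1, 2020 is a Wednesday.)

July 2020 begins on a Wednesday, so the first Saturday is July 4 (3 days later).
July 2020 has 31 days. Adding weeks: 4, 11, 18, 25 — the last one ≤ 31 is the 25th.

2020-07-25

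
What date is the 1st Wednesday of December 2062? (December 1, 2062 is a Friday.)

6 December 2062

December 2062 begins on a Friday, so the first Wednesday is December 6 (5 days later).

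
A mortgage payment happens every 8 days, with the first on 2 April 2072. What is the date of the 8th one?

28 May 2072

The 8th occurrence is 7 intervals after the first: 7 × 8 = 56 days after 2 April 2072.
April has 30 days — 28 days to the end of April leaves 28.
28 days into May → 28 May 2072.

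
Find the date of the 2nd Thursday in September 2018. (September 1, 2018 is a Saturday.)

13 September 2018

September 2018 begins on a Saturday, so the first Thursday is September 6 (5 days later).
The 2nd Thursday is 1 weeks later: 6 + 7 = 13.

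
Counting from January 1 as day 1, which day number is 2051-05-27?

Days in months before May: 31 + 28 + 31 + 30 = 120.
Plus 27 days into May → day 147.

147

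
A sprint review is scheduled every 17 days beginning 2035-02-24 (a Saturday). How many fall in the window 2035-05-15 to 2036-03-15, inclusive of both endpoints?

Occurrences land 17·i days after 2035-02-24 for i = 0, 1, 2, …
2035-05-15 is 80 days after the start; 80 ÷ 17 = 4 remainder 12; since the remainder is 12, round up to i = 5. First occurrence in the window: #6 on 2035-05-20 (5×17 = 85 days in).
2036-03-15 is 385 days after the start; 385 ÷ 17 = 22 remainder 11. Last occurrence in the window: #23 on 2036-03-04.
Occurrences #6 through #23: 18 in total.

18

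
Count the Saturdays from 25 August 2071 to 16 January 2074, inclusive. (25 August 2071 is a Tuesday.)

125

25 August 2071 is a Tuesday; the first Saturday on or after it is 29 August 2071 (4 days later).
From 29 August 2071 to 16 January 2074: 124 + 366 + 365 + 16 = 871 days (rest of 2071, 2072, 2073, to 16 January 2074 in 2074).
871 ÷ 7 = 124 full weeks with remainder 3, so 124 more Saturdays after the first → 125.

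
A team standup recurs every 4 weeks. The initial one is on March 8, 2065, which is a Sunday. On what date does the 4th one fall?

The 4th occurrence is 3 intervals after the first: 3 × 28 = 84 days after March 8, 2065.
March has 31 days — 23 days to the end of March leaves 61.
April has 30 days (31 left).
31 days into May → May 31, 2065.

May 31, 2065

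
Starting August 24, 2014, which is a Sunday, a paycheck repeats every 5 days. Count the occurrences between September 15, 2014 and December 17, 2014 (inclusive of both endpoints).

19

Occurrences land 5·i days after August 24, 2014 for i = 0, 1, 2, …
September 15, 2014 is 22 days after the start; 22 ÷ 5 = 4 remainder 2; since the remainder is 2, round up to i = 5. First occurrence in the window: #6 on September 18, 2014 (5×5 = 25 days in).
December 17, 2014 is 115 days after the start; 115 ÷ 5 = 23 remainder 0. Last occurrence in the window: #24 on December 17, 2014.
Occurrences #6 through #24: 19 in total.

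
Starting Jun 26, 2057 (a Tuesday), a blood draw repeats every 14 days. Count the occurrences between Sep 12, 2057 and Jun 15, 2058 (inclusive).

Occurrences land 14·i days after Jun 26, 2057 for i = 0, 1, 2, …
Sep 12, 2057 is 78 days after the start; 78 ÷ 14 = 5 remainder 8; since the remainder is 8, round up to i = 6. First occurrence in the window: #7 on Sep 18, 2057 (6×14 = 84 days in).
Jun 15, 2058 is 354 days after the start; 354 ÷ 14 = 25 remainder 4. Last occurrence in the window: #26 on Jun 11, 2058.
Occurrences #7 through #26: 20 in total.

20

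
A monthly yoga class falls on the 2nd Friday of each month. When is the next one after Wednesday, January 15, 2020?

February 14, 2020

January 2020 starts on a Wednesday; its first Friday is the 3rd, so the 2nd Friday is the 10th — January 10, 2020.
That is not after January 15, 2020, so look at February 2020.
February 2020 starts on a Saturday; its first Friday is the 7th, so the 2nd Friday is the 14th — February 14, 2020.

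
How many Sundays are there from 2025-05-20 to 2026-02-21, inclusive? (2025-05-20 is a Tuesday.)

39

2025-05-20 is a Tuesday; the first Sunday on or after it is 2025-05-25 (5 days later).
From 2025-05-25 to 2026-02-21: 6 + 30 + 31 + 31 + 30 + 31 + 30 + 31 + 31 + 21 = 272 days (rest of May, June, July, August, September, October, November, December, January, February).
272 ÷ 7 = 38 full weeks with remainder 6, so 38 more Sundays after the first → 39.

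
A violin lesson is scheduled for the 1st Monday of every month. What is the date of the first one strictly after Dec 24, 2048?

Jan 4, 2049

Dec 2048 starts on a Tuesday, so its 1st Monday is Dec 7, 2048 (6 days in).
That is not after Dec 24, 2048, so look at Jan 2049.
Jan 2049 starts on a Friday, so its 1st Monday is Jan 4, 2049 (3 days in).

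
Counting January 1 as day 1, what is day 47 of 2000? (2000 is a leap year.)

February 16, 2000

January has 31 days (47 − 31 = 16 remain).
16 into February → February 16.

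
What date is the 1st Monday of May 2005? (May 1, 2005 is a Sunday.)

May 2005 begins on a Sunday, so the first Monday is May 2 (1 day later).

2005-05-02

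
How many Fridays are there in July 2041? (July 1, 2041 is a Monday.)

4

July 1, 2041 is a Monday; the first Friday on or after it is July 5, 2041 (4 days later).
From July 5, 2041 to July 31, 2041 is 31 − 5 = 26 days.
26 ÷ 7 = 3 full weeks with remainder 5, so 3 more Fridays after the first → 4.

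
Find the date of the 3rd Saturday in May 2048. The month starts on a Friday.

16 May 2048

May 2048 begins on a Friday, so the first Saturday is May 2 (1 day later).
The 3rd Saturday is 2 weeks later: 2 + 14 = 16.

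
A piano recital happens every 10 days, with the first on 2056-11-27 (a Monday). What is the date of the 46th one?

2058-02-20

The 46th occurrence is 45 intervals after the first: 45 × 10 = 450 days after 2056-11-27.
November has 30 days — 3 days to the end of November leaves 447.
From end of November to end of 2056 is 31 days (416 left).
2057 has 365 days (51 left).
January has 31 days (20 left).
20 days into February → 2058-02-20.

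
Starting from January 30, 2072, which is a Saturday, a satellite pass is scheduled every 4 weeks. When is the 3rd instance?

The 3rd occurrence is 2 intervals after the first: 2 × 28 = 56 days after January 30, 2072.
January has 31 days — 1 day to the end of January leaves 55.
February has 29 days (26 left).
26 days into March → March 26, 2072.

March 26, 2072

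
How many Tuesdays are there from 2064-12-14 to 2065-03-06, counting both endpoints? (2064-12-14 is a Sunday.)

12

2064-12-14 is a Sunday; the first Tuesday on or after it is 2064-12-16 (2 days later).
From 2064-12-16 to 2065-03-06: 15 + 31 + 28 + 6 = 80 days (rest of December, January, February, March).
80 ÷ 7 = 11 full weeks with remainder 3, so 11 more Tuesdays after the first → 12.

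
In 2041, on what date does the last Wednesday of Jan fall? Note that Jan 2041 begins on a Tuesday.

Jan 30, 2041

Jan 2041 begins on a Tuesday, so the first Wednesday is Jan 2 (1 day later).
Jan 2041 has 31 days. Adding weeks: 2, 9, 16, 23, 30 — the last one ≤ 31 is the 30th.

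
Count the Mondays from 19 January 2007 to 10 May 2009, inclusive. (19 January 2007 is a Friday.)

120

19 January 2007 is a Friday; the first Monday on or after it is 22 January 2007 (3 days later).
From 22 January 2007 to 10 May 2009: 343 + 366 + 130 = 839 days (rest of 2007, 2008, to 10 May 2009 in 2009).
839 ÷ 7 = 119 full weeks with remainder 6, so 119 more Mondays after the first → 120.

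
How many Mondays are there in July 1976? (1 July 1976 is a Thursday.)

1 July 1976 is a Thursday; the first Monday on or after it is 5 July 1976 (4 days later).
From 5 July 1976 to 31 July 1976 is 31 − 5 = 26 days.
26 ÷ 7 = 3 full weeks with remainder 5, so 3 more Mondays after the first → 4.

4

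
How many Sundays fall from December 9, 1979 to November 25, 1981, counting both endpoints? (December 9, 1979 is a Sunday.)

103

December 9, 1979 is a Sunday; the first Sunday on or after it is December 9, 1979.
From December 9, 1979 to November 25, 1981: 22 + 366 + 329 = 717 days (rest of 1979, 1980, to November 25, 1981 in 1981).
717 ÷ 7 = 102 full weeks with remainder 3, so 102 more Sundays after the first → 103.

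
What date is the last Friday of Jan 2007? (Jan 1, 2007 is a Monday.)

Jan 2007 begins on a Monday, so the first Friday is Jan 5 (4 days later).
Jan 2007 has 31 days. Adding weeks: 5, 12, 19, 26 — the last one ≤ 31 is the 26th.

Jan 26, 2007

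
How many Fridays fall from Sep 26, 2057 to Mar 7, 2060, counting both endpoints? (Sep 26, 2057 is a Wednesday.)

128

Sep 26, 2057 is a Wednesday; the first Friday on or after it is Sep 28, 2057 (2 days later).
From Sep 28, 2057 to Mar 7, 2060: 94 + 365 + 365 + 67 = 891 days (rest of 2057, 2058, 2059, to Mar 7, 2060 in 2060).
891 ÷ 7 = 127 full weeks with remainder 2, so 127 more Fridays after the first → 128.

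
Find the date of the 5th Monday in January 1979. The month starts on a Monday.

29 January 1979

January 1979 begins on a Monday, so the first Monday is January 1.
The 5th Monday is 4 weeks later: 1 + 28 = 29.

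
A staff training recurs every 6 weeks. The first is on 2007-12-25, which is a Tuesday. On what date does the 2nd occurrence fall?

The 2nd occurrence is 1 interval after the first: 1 × 42 = 42 days after 2007-12-25.
December has 31 days — 6 days to the end of December leaves 36.
January has 31 days (5 left).
5 days into February → 2008-02-05.

2008-02-05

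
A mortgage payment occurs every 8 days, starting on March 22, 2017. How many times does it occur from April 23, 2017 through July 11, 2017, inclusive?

Occurrences land 8·i days after March 22, 2017 for i = 0, 1, 2, …
April 23, 2017 is 32 days after the start; 32 ÷ 8 = 4 remainder 0. First occurrence in the window: #5 on April 23, 2017 (4×8 = 32 days in).
July 11, 2017 is 111 days after the start; 111 ÷ 8 = 13 remainder 7. Last occurrence in the window: #14 on July 4, 2017.
Occurrences #5 through #14: 10 in total.

10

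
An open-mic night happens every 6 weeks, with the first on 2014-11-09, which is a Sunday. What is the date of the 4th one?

The 4th occurrence is 3 intervals after the first: 3 × 42 = 126 days after 2014-11-09.
November has 30 days — 21 days to the end of November leaves 105.
December has 31 days (74 left).
January has 31 days (43 left).
February has 28 days (15 left).
15 days into March → 2015-03-15.

2015-03-15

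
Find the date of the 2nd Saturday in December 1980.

The first Saturday of December 1980 is December 6.
The 2nd Saturday is 1 weeks later: 6 + 7 = 13.

13 December 1980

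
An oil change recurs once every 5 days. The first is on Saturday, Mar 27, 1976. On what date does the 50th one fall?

The 50th occurrence is 49 intervals after the first: 49 × 5 = 245 days after Mar 27, 1976.
Mar has 31 days — 4 days to the end of Mar leaves 241.
Apr has 30 days (211 left).
May has 31 days (180 left).
Jun has 30 days (150 left).
Jul has 31 days (119 left).
Aug has 31 days (88 left).
Sep has 30 days (58 left).
Oct has 31 days (27 left).
27 days into Nov → Nov 27, 1976.

Nov 27, 1976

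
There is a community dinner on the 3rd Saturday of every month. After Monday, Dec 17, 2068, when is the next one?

Dec 2068 starts on a Saturday; its first Saturday is the 1st, so the 3rd Saturday is the 15th — Dec 15, 2068.
That is not after Dec 17, 2068, so look at Jan 2069.
Jan 2069 starts on a Tuesday; its first Saturday is the 5th, so the 3rd Saturday is the 19th — Jan 19, 2069.

Jan 19, 2069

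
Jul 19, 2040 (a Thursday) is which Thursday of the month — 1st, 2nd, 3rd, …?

Day 19 falls in week ⌈19/7⌉ of the month.
Days 1–7 hold the 1st Thursday, 8–14 the 2nd, 15–21 the 3rd, 22–28 the 4th, 29–31 the 5th.
19 is in the range for the 3rd.

3rd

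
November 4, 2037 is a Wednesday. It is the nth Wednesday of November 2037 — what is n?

1st

Day 4 falls in week ⌈4/7⌉ of the month.
Days 1–7 hold the 1st Wednesday, 8–14 the 2nd, 15–21 the 3rd, 22–28 the 4th, 29–31 the 5th.
4 is in the range for the 1st.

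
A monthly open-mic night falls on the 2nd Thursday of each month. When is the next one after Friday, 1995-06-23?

June 1995 starts on a Thursday; its first Thursday is the 1st, so the 2nd Thursday is the 8th — 1995-06-08.
That is not after 1995-06-23, so look at July 1995.
July 1995 starts on a Saturday; its first Thursday is the 6th, so the 2nd Thursday is the 13th — 1995-07-13.

1995-07-13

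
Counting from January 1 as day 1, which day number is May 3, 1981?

Days in months before May: 31 + 28 + 31 + 30 = 120.
Plus 3 days into May → day 123.

123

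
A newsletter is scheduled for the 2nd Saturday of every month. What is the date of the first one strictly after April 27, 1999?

May 8, 1999

April 1999 starts on a Thursday; its first Saturday is the 3rd, so the 2nd Saturday is the 10th — April 10, 1999.
That is not after April 27, 1999, so look at May 1999.
May 1999 starts on a Saturday; its first Saturday is the 1st, so the 2nd Saturday is the 8th — May 8, 1999.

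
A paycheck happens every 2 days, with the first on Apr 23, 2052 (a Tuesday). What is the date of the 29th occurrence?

The 29th occurrence is 28 intervals after the first: 28 × 2 = 56 days after Apr 23, 2052.
Apr has 30 days — 7 days to the end of Apr leaves 49.
May has 31 days (18 left).
18 days into Jun → Jun 18, 2052.

Jun 18, 2052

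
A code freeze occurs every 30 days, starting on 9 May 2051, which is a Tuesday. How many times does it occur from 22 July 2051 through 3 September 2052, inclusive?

14

Occurrences land 30·i days after 9 May 2051 for i = 0, 1, 2, …
22 July 2051 is 74 days after the start; 74 ÷ 30 = 2 remainder 14; since the remainder is 14, round up to i = 3. First occurrence in the window: #4 on 7 August 2051 (3×30 = 90 days in).
3 September 2052 is 483 days after the start; 483 ÷ 30 = 16 remainder 3. Last occurrence in the window: #17 on 31 August 2052.
Occurrences #4 through #17: 14 in total.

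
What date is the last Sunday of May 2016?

2016-05-29

The first Sunday of May 2016 is May 1.
May 2016 has 31 days. Adding weeks: 1, 8, 15, 22, 29 — the last one ≤ 31 is the 29th.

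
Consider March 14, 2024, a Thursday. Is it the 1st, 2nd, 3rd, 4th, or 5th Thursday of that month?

Day 14 falls in week ⌈14/7⌉ of the month.
Days 1–7 hold the 1st Thursday, 8–14 the 2nd, 15–21 the 3rd, 22–28 the 4th, 29–31 the 5th.
14 is in the range for the 2nd.

2nd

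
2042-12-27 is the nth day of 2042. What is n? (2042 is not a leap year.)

Days in months before December: 31 + 28 + 31 + 30 + 31 + 30 + 31 + 31 + 30 + 31 + 30 = 334.
Plus 27 days into December → day 361.

361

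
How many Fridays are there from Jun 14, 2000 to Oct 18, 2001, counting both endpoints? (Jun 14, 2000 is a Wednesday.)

70

Jun 14, 2000 is a Wednesday; the first Friday on or after it is Jun 16, 2000 (2 days later).
From Jun 16, 2000 to Oct 18, 2001: 198 + 291 = 489 days (rest of 2000, to Oct 18, 2001 in 2001).
489 ÷ 7 = 69 full weeks with remainder 6, so 69 more Fridays after the first → 70.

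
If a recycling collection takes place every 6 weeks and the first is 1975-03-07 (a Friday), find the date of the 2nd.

The 2nd occurrence is 1 interval after the first: 1 × 42 = 42 days after 1975-03-07.
March has 31 days — 24 days to the end of March leaves 18.
18 days into April → 1975-04-18.

1975-04-18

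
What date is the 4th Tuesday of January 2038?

26 January 2038

January 2038 begins on a Friday, so the first Tuesday is January 5 (4 days later).
The 4th Tuesday is 3 weeks later: 5 + 21 = 26.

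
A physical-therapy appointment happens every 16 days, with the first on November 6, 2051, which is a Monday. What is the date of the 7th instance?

The 7th occurrence is 6 intervals after the first: 6 × 16 = 96 days after November 6, 2051.
November has 30 days — 24 days to the end of November leaves 72.
December has 31 days (41 left).
January has 31 days (10 left).
10 days into February → February 10, 2052.

February 10, 2052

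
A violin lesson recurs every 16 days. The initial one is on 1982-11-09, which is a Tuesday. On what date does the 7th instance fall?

1983-02-13

The 7th occurrence is 6 intervals after the first: 6 × 16 = 96 days after 1982-11-09.
November has 30 days — 21 days to the end of November leaves 75.
December has 31 days (44 left).
January has 31 days (13 left).
13 days into February → 1983-02-13.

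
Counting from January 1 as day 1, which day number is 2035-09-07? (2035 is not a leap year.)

250

Days in months before September: 31 + 28 + 31 + 30 + 31 + 30 + 31 + 31 = 243.
Plus 7 days into September → day 250.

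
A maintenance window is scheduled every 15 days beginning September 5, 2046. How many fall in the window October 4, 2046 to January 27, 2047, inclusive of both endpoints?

Occurrences land 15·i days after September 5, 2046 for i = 0, 1, 2, …
October 4, 2046 is 29 days after the start; 29 ÷ 15 = 1 remainder 14; since the remainder is 14, round up to i = 2. First occurrence in the window: #3 on October 5, 2046 (2×15 = 30 days in).
January 27, 2047 is 144 days after the start; 144 ÷ 15 = 9 remainder 9. Last occurrence in the window: #10 on January 18, 2047.
Occurrences #3 through #10: 8 in total.

8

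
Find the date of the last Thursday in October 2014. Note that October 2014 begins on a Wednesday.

30 October 2014

October 2014 begins on a Wednesday, so the first Thursday is October 2 (1 day later).
October 2014 has 31 days. Adding weeks: 2, 9, 16, 23, 30 — the last one ≤ 31 is the 30th.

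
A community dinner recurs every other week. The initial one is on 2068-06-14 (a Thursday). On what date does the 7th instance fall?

The 7th occurrence is 6 intervals after the first: 6 × 14 = 84 days after 2068-06-14.
June has 30 days — 16 days to the end of June leaves 68.
July has 31 days (37 left).
August has 31 days (6 left).
6 days into September → 2068-09-06.

2068-09-06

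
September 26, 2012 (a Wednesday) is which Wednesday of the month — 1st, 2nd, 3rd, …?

4th

Day 26 falls in week ⌈26/7⌉ of the month.
Days 1–7 hold the 1st Wednesday, 8–14 the 2nd, 15–21 the 3rd, 22–28 the 4th, 29–31 the 5th.
26 is in the range for the 4th.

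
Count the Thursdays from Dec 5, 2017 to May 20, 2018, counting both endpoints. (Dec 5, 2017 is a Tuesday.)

Dec 5, 2017 is a Tuesday; the first Thursday on or after it is Dec 7, 2017 (2 days later).
From Dec 7, 2017 to May 20, 2018: 24 + 31 + 28 + 31 + 30 + 20 = 164 days (rest of Dec, Jan, Feb, Mar, Apr, May).
164 ÷ 7 = 23 full weeks with remainder 3, so 23 more Thursdays after the first → 24.

24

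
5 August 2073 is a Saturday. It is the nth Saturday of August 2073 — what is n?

1st

Day 5 falls in week ⌈5/7⌉ of the month.
Days 1–7 hold the 1st Saturday, 8–14 the 2nd, 15–21 the 3rd, 22–28 the 4th, 29–31 the 5th.
5 is in the range for the 1st.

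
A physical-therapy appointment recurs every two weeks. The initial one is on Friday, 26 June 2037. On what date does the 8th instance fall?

The 8th occurrence is 7 intervals after the first: 7 × 14 = 98 days after 26 June 2037.
June has 30 days — 4 days to the end of June leaves 94.
July has 31 days (63 left).
August has 31 days (32 left).
September has 30 days (2 left).
2 days into October → 2 October 2037.

2 October 2037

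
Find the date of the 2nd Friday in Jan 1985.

Jan 1985 begins on a Tuesday, so the first Friday is Jan 4 (3 days later).
The 2nd Friday is 1 weeks later: 4 + 7 = 11.

Jan 11, 1985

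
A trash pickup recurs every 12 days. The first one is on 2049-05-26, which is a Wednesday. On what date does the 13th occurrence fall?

2049-10-17

The 13th occurrence is 12 intervals after the first: 12 × 12 = 144 days after 2049-05-26.
May has 31 days — 5 days to the end of May leaves 139.
June has 30 days (109 left).
July has 31 days (78 left).
August has 31 days (47 left).
September has 30 days (17 left).
17 days into October → 2049-10-17.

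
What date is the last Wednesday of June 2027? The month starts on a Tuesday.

30 June 2027

June 2027 begins on a Tuesday, so the first Wednesday is June 2 (1 day later).
June 2027 has 30 days. Adding weeks: 2, 9, 16, 23, 30 — the last one ≤ 30 is the 30th.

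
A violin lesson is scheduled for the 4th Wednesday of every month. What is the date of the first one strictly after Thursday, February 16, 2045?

February 22, 2045

February 2045 starts on a Wednesday; its first Wednesday is the 1st, so the 4th Wednesday is the 22nd — February 22, 2045.
February 22, 2045 is after February 16, 2045, so that is the next one.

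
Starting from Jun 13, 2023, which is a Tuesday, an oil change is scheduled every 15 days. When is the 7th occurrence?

The 7th occurrence is 6 intervals after the first: 6 × 15 = 90 days after Jun 13, 2023.
Jun has 30 days — 17 days to the end of Jun leaves 73.
Jul has 31 days (42 left).
Aug has 31 days (11 left).
11 days into Sep → Sep 11, 2023.

Sep 11, 2023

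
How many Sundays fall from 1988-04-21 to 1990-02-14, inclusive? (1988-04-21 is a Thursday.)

1988-04-21 is a Thursday; the first Sunday on or after it is 1988-04-24 (3 days later).
From 1988-04-24 to 1990-02-14: 251 + 365 + 45 = 661 days (rest of 1988, 1989, to 1990-02-14 in 1990).
661 ÷ 7 = 94 full weeks with remainder 3, so 94 more Sundays after the first → 95.

95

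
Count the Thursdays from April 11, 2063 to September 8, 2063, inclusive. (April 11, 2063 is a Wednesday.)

April 11, 2063 is a Wednesday; the first Thursday on or after it is April 12, 2063 (1 day later).
From April 12, 2063 to September 8, 2063: 18 + 31 + 30 + 31 + 31 + 8 = 149 days (rest of April, May, June, July, August, September).
149 ÷ 7 = 21 full weeks with remainder 2, so 21 more Thursdays after the first → 22.

22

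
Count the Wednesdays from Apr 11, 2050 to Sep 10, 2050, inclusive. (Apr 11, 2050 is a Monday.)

Apr 11, 2050 is a Monday; the first Wednesday on or after it is Apr 13, 2050 (2 days later).
From Apr 13, 2050 to Sep 10, 2050: 17 + 31 + 30 + 31 + 31 + 10 = 150 days (rest of Apr, May, Jun, Jul, Aug, Sep).
150 ÷ 7 = 21 full weeks with remainder 3, so 21 more Wednesdays after the first → 22.

22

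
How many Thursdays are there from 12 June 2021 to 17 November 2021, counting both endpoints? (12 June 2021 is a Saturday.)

12 June 2021 is a Saturday; the first Thursday on or after it is 17 June 2021 (5 days later).
From 17 June 2021 to 17 November 2021: 13 + 31 + 31 + 30 + 31 + 17 = 153 days (rest of June, July, August, September, October, November).
153 ÷ 7 = 21 full weeks with remainder 6, so 21 more Thursdays after the first → 22.

22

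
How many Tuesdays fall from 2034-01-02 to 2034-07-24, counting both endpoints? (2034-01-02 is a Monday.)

2034-01-02 is a Monday; the first Tuesday on or after it is 2034-01-03 (1 day later).
From 2034-01-03 to 2034-07-24: 28 + 28 + 31 + 30 + 31 + 30 + 24 = 202 days (rest of January, February, March, April, May, June, July).
202 ÷ 7 = 28 full weeks with remainder 6, so 28 more Tuesdays after the first → 29.

29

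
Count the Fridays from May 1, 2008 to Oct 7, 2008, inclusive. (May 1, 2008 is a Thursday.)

23

May 1, 2008 is a Thursday; the first Friday on or after it is May 2, 2008 (1 day later).
From May 2, 2008 to Oct 7, 2008: 29 + 30 + 31 + 31 + 30 + 7 = 158 days (rest of May, Jun, Jul, Aug, Sep, Oct).
158 ÷ 7 = 22 full weeks with remainder 4, so 22 more Fridays after the first → 23.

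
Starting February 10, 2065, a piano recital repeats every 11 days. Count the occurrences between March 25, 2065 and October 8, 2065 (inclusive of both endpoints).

Occurrences land 11·i days after February 10, 2065 for i = 0, 1, 2, …
March 25, 2065 is 43 days after the start; 43 ÷ 11 = 3 remainder 10; since the remainder is 10, round up to i = 4. First occurrence in the window: #5 on March 26, 2065 (4×11 = 44 days in).
October 8, 2065 is 240 days after the start; 240 ÷ 11 = 21 remainder 9. Last occurrence in the window: #22 on September 29, 2065.
Occurrences #5 through #22: 18 in total.

18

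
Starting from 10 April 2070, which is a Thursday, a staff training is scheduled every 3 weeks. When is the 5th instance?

3 July 2070

The 5th occurrence is 4 intervals after the first: 4 × 21 = 84 days after 10 April 2070.
April has 30 days — 20 days to the end of April leaves 64.
May has 31 days (33 left).
June has 30 days (3 left).
3 days into July → 3 July 2070.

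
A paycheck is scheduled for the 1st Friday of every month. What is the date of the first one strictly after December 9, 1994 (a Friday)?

December 1994 starts on a Thursday, so its 1st Friday is December 2, 1994 (1 day in).
That is not after December 9, 1994, so look at January 1995.
January 1995 starts on a Sunday, so its 1st Friday is January 6, 1995 (5 days in).

January 6, 1995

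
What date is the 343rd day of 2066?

January has 31 days (343 − 31 = 312 remain).
February has 28 days (312 − 28 = 284 remain).
March has 31 days (284 − 31 = 253 remain).
April has 30 days (253 − 30 = 223 remain).
May has 31 days (223 − 31 = 192 remain).
June has 30 days (192 − 30 = 162 remain).
July has 31 days (162 − 31 = 131 remain).
August has 31 days (131 − 31 = 100 remain).
September has 30 days (100 − 30 = 70 remain).
October has 31 days (70 − 31 = 39 remain).
November has 30 days (39 − 30 = 9 remain).
9 into December → December 9.

2066-12-09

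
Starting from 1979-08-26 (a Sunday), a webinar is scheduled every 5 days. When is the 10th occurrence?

The 10th occurrence is 9 intervals after the first: 9 × 5 = 45 days after 1979-08-26.
August has 31 days — 5 days to the end of August leaves 40.
September has 30 days (10 left).
10 days into October → 1979-10-10.

1979-10-10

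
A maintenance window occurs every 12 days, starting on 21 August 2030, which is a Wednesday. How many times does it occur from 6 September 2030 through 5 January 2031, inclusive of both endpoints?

Occurrences land 12·i days after 21 August 2030 for i = 0, 1, 2, …
6 September 2030 is 16 days after the start; 16 ÷ 12 = 1 remainder 4; since the remainder is 4, round up to i = 2. First occurrence in the window: #3 on 14 September 2030 (2×12 = 24 days in).
5 January 2031 is 137 days after the start; 137 ÷ 12 = 11 remainder 5. Last occurrence in the window: #12 on 31 December 2030.
Occurrences #3 through #12: 10 in total.

10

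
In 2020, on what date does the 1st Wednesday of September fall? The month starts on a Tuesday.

September 2020 begins on a Tuesday, so the first Wednesday is September 2 (1 day later).

2 September 2020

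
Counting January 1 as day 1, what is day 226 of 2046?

January has 31 days (226 − 31 = 195 remain).
February has 28 days (195 − 28 = 167 remain).
March has 31 days (167 − 31 = 136 remain).
April has 30 days (136 − 30 = 106 remain).
May has 31 days (106 − 31 = 75 remain).
June has 30 days (75 − 30 = 45 remain).
July has 31 days (45 − 31 = 14 remain).
14 into August → August 14.

14 August 2046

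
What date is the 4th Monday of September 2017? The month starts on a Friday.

September 2017 begins on a Friday, so the first Monday is September 4 (3 days later).
The 4th Monday is 3 weeks later: 4 + 21 = 25.

September 25, 2017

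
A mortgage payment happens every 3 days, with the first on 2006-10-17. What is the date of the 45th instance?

The 45th occurrence is 44 intervals after the first: 44 × 3 = 132 days after 2006-10-17.
October has 31 days — 14 days to the end of October leaves 118.
November has 30 days (88 left).
December has 31 days (57 left).
January has 31 days (26 left).
26 days into February → 2007-02-26.

2007-02-26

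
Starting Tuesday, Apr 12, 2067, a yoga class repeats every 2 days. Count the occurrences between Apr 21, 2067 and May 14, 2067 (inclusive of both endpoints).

12

Occurrences land 2·i days after Apr 12, 2067 for i = 0, 1, 2, …
Apr 21, 2067 is 9 days after the start; 9 ÷ 2 = 4 remainder 1; since the remainder is 1, round up to i = 5. First occurrence in the window: #6 on Apr 22, 2067 (5×2 = 10 days in).
May 14, 2067 is 32 days after the start; 32 ÷ 2 = 16 remainder 0. Last occurrence in the window: #17 on May 14, 2067.
Occurrences #6 through #17: 12 in total.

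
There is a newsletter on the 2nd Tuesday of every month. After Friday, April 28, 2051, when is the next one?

May 9, 2051

April 2051 starts on a Saturday; its first Tuesday is the 4th, so the 2nd Tuesday is the 11th — April 11, 2051.
That is not after April 28, 2051, so look at May 2051.
May 2051 starts on a Monday; its first Tuesday is the 2nd, so the 2nd Tuesday is the 9th — May 9, 2051.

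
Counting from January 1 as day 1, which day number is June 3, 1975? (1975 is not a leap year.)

Days in months before June: 31 + 28 + 31 + 30 + 31 = 151.
Plus 3 days into June → day 154.

154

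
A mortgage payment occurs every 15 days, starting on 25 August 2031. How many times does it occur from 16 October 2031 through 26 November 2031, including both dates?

3

Occurrences land 15·i days after 25 August 2031 for i = 0, 1, 2, …
16 October 2031 is 52 days after the start; 52 ÷ 15 = 3 remainder 7; since the remainder is 7, round up to i = 4. First occurrence in the window: #5 on 24 October 2031 (4×15 = 60 days in).
26 November 2031 is 93 days after the start; 93 ÷ 15 = 6 remainder 3. Last occurrence in the window: #7 on 23 November 2031.
Occurrences #5 through #7: 3 in total.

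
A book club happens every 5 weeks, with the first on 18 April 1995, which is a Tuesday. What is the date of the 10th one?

The 10th occurrence is 9 intervals after the first: 9 × 35 = 315 days after 18 April 1995.
April has 30 days — 12 days to the end of April leaves 303.
May has 31 days (272 left).
June has 30 days (242 left).
July has 31 days (211 left).
August has 31 days (180 left).
September has 30 days (150 left).
October has 31 days (119 left).
November has 30 days (89 left).
December has 31 days (58 left).
January has 31 days (27 left).
27 days into February → 27 February 1996.

27 February 1996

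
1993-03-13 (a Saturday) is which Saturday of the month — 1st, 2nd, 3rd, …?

Day 13 falls in week ⌈13/7⌉ of the month.
Days 1–7 hold the 1st Saturday, 8–14 the 2nd, 15–21 the 3rd, 22–28 the 4th, 29–31 the 5th.
13 is in the range for the 2nd.

2nd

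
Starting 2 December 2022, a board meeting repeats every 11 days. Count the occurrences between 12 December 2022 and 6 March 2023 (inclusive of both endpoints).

Occurrences land 11·i days after 2 December 2022 for i = 0, 1, 2, …
12 December 2022 is 10 days after the start; 10 ÷ 11 = 0 remainder 10; since the remainder is 10, round up to i = 1. First occurrence in the window: #2 on 13 December 2022 (1×11 = 11 days in).
6 March 2023 is 94 days after the start; 94 ÷ 11 = 8 remainder 6. Last occurrence in the window: #9 on 28 February 2023.
Occurrences #2 through #9: 8 in total.

8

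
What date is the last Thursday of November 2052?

28 November 2052

The first Thursday of November 2052 is November 7.
November 2052 has 30 days. Adding weeks: 7, 14, 21, 28 — the last one ≤ 30 is the 28th.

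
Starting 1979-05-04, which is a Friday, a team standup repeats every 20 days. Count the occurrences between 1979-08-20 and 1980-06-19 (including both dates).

15

Occurrences land 20·i days after 1979-05-04 for i = 0, 1, 2, …
1979-08-20 is 108 days after the start; 108 ÷ 20 = 5 remainder 8; since the remainder is 8, round up to i = 6. First occurrence in the window: #7 on 1979-09-01 (6×20 = 120 days in).
1980-06-19 is 412 days after the start; 412 ÷ 20 = 20 remainder 12. Last occurrence in the window: #21 on 1980-06-07.
Occurrences #7 through #21: 15 in total.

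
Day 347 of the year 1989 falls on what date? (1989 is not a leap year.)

Jan has 31 days (347 − 31 = 316 remain).
Feb has 28 days (316 − 28 = 288 remain).
Mar has 31 days (288 − 31 = 257 remain).
Apr has 30 days (257 − 30 = 227 remain).
May has 31 days (227 − 31 = 196 remain).
Jun has 30 days (196 − 30 = 166 remain).
Jul has 31 days (166 − 31 = 135 remain).
Aug has 31 days (135 − 31 = 104 remain).
Sep has 30 days (104 − 30 = 74 remain).
Oct has 31 days (74 − 31 = 43 remain).
Nov has 30 days (43 − 30 = 13 remain).
13 into Dec → Dec 13.

Dec 13, 1989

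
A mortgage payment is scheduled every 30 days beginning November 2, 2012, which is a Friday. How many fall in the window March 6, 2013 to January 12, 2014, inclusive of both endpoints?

10

Occurrences land 30·i days after November 2, 2012 for i = 0, 1, 2, …
March 6, 2013 is 124 days after the start; 124 ÷ 30 = 4 remainder 4; since the remainder is 4, round up to i = 5. First occurrence in the window: #6 on April 1, 2013 (5×30 = 150 days in).
January 12, 2014 is 436 days after the start; 436 ÷ 30 = 14 remainder 16. Last occurrence in the window: #15 on December 27, 2013.
Occurrences #6 through #15: 10 in total.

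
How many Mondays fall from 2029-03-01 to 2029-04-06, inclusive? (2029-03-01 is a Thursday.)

5

2029-03-01 is a Thursday; the first Monday on or after it is 2029-03-05 (4 days later).
From 2029-03-05 to 2029-04-06: 26 + 6 = 32 days (rest of March, April).
32 ÷ 7 = 4 full weeks with remainder 4, so 4 more Mondays after the first → 5.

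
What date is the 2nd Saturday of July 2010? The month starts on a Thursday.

July 10, 2010

July 2010 begins on a Thursday, so the first Saturday is July 3 (2 days later).
The 2nd Saturday is 1 weeks later: 3 + 7 = 10.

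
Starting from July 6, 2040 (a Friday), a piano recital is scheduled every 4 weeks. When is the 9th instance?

The 9th occurrence is 8 intervals after the first: 8 × 28 = 224 days after July 6, 2040.
July has 31 days — 25 days to the end of July leaves 199.
August has 31 days (168 left).
September has 30 days (138 left).
October has 31 days (107 left).
November has 30 days (77 left).
December has 31 days (46 left).
January has 31 days (15 left).
15 days into February → February 15, 2041.

February 15, 2041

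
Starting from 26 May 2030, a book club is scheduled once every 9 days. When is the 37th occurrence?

15 April 2031

The 37th occurrence is 36 intervals after the first: 36 × 9 = 324 days after 26 May 2030.
May has 31 days — 5 days to the end of May leaves 319.
June has 30 days (289 left).
July has 31 days (258 left).
August has 31 days (227 left).
September has 30 days (197 left).
October has 31 days (166 left).
November has 30 days (136 left).
December has 31 days (105 left).
January has 31 days (74 left).
February has 28 days (46 left).
March has 31 days (15 left).
15 days into April → 15 April 2031.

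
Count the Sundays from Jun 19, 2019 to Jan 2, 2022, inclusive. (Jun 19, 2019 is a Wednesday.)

133

Jun 19, 2019 is a Wednesday; the first Sunday on or after it is Jun 23, 2019 (4 days later).
From Jun 23, 2019 to Jan 2, 2022: 191 + 366 + 365 + 2 = 924 days (rest of 2019, 2020, 2021, to Jan 2, 2022 in 2022).
924 ÷ 7 = 132 full weeks with remainder 0, so 132 more Sundays after the first → 133.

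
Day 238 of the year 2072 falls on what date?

January has 31 days (238 − 31 = 207 remain).
February has 29 days (207 − 29 = 178 remain).
March has 31 days (178 − 31 = 147 remain).
April has 30 days (147 − 30 = 117 remain).
May has 31 days (117 − 31 = 86 remain).
June has 30 days (86 − 30 = 56 remain).
July has 31 days (56 − 31 = 25 remain).
25 into August → August 25.

25 August 2072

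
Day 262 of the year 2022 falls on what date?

January has 31 days (262 − 31 = 231 remain).
February has 28 days (231 − 28 = 203 remain).
March has 31 days (203 − 31 = 172 remain).
April has 30 days (172 − 30 = 142 remain).
May has 31 days (142 − 31 = 111 remain).
June has 30 days (111 − 30 = 81 remain).
July has 31 days (81 − 31 = 50 remain).
August has 31 days (50 − 31 = 19 remain).
19 into September → September 19.

2022-09-19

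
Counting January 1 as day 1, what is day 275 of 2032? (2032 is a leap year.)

January has 31 days (275 − 31 = 244 remain).
February has 29 days (244 − 29 = 215 remain).
March has 31 days (215 − 31 = 184 remain).
April has 30 days (184 − 30 = 154 remain).
May has 31 days (154 − 31 = 123 remain).
June has 30 days (123 − 30 = 93 remain).
July has 31 days (93 − 31 = 62 remain).
August has 31 days (62 − 31 = 31 remain).
September has 30 days (31 − 30 = 1 remain).
1 into October → October 1.

2032-10-01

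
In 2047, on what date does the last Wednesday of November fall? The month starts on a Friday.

27 November 2047

November 2047 begins on a Friday, so the first Wednesday is November 6 (5 days later).
November 2047 has 30 days. Adding weeks: 6, 13, 20, 27 — the last one ≤ 30 is the 27th.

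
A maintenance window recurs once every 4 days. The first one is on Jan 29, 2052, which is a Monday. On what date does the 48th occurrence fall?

The 48th occurrence is 47 intervals after the first: 47 × 4 = 188 days after Jan 29, 2052.
Jan has 31 days — 2 days to the end of Jan leaves 186.
Feb has 29 days (157 left).
Mar has 31 days (126 left).
Apr has 30 days (96 left).
May has 31 days (65 left).
Jun has 30 days (35 left).
Jul has 31 days (4 left).
4 days into Aug → Aug 4, 2052.

Aug 4, 2052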